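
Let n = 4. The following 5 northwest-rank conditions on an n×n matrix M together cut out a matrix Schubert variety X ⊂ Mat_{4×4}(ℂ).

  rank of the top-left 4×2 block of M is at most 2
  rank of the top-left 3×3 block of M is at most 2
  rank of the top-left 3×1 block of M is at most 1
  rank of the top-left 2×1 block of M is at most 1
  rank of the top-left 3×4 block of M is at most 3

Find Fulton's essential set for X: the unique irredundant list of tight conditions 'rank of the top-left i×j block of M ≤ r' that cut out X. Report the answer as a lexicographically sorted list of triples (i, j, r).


Propagating the 5 rank bounds to every northwest block:

  i=1: 1  1  1  1
  i=2: 1  2  2  2
  i=3: 1  2  2  3
  i=4: 1  2  3  4

second differences of R give the permutation w = (1, 2, 4, 3).

ℓ(w)=1; the 1 essential cell (i,j,r):

[(3, 3, 2)]


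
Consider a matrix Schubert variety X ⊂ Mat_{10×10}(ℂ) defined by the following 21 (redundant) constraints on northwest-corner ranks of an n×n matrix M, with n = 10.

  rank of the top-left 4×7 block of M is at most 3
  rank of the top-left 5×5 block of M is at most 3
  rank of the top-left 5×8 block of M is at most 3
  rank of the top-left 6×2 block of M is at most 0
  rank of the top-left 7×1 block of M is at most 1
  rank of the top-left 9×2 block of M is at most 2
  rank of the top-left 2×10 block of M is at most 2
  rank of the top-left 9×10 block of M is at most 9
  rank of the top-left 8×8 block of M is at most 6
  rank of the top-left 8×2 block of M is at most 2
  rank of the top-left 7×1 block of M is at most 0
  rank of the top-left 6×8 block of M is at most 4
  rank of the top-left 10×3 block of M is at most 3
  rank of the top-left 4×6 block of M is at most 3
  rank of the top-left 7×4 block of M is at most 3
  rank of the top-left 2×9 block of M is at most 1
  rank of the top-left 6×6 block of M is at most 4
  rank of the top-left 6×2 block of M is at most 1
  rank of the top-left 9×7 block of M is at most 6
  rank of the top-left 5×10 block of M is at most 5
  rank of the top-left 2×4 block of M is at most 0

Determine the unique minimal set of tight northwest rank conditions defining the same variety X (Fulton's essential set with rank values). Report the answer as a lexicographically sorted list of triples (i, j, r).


The tightest implied rank at each (i,j), from the 21 conditions:

  0 | 0 | 0 | 0 | 1 | 1 | 1 | 1 | 1 | 1
  0 | 0 | 0 | 0 | 1 | 1 | 1 | 1 | 1 | 2
  0 | 0 | 1 | 1 | 2 | 2 | 2 | 2 | 2 | 3
  0 | 0 | 1 | 2 | 3 | 3 | 3 | 3 | 3 | 4
  0 | 0 | 1 | 2 | 3 | 3 | 3 | 3 | 4 | 5
  0 | 0 | 1 | 2 | 3 | 4 | 4 | 4 | 5 | 6
  0 | 1 | 2 | 3 | 4 | 5 | 5 | 5 | 6 | 7
  1 | 2 | 3 | 4 | 5 | 6 | 6 | 6 | 7 | 8
  1 | 2 | 3 | 4 | 5 | 6 | 6 | 7 | 8 | 9
  1 | 2 | 3 | 4 | 5 | 6 | 7 | 8 | 9 | 10

so w = (5, 10, 3, 4, 9, 6, 2, 1, 8, 7).

Fulton essential set (6 of the 25 Rothe cells):

[(2, 4, 0), (2, 9, 1), (5, 8, 3), (6, 2, 0), (7, 1, 0), (9, 7, 6)]


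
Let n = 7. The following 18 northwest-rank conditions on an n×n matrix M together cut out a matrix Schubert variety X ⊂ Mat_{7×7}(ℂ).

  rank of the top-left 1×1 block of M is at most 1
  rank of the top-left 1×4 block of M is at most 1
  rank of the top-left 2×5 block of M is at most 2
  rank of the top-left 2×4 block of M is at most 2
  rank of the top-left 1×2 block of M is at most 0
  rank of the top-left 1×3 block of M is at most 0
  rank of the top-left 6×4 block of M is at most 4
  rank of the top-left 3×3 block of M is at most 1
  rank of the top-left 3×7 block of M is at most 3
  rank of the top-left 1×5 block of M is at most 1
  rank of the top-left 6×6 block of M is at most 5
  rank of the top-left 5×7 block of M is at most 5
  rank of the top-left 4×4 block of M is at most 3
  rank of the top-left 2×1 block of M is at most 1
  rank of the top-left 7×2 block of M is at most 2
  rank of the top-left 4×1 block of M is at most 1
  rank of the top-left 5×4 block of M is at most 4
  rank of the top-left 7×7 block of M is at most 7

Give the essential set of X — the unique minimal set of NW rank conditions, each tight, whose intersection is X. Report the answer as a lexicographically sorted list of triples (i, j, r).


Recovering R(i,j) via the rank-extension bound from the 18 conditions:

  row 1: 0 | 0 | 0 | 1 | 1 | 1 | 1
  row 2: 1 | 1 | 1 | 2 | 2 | 2 | 2
  row 3: 1 | 1 | 1 | 2 | 3 | 3 | 3
  row 4: 1 | 2 | 2 | 3 | 4 | 4 | 4
  row 5: 1 | 2 | 3 | 4 | 5 | 5 | 5
  row 6: 1 | 2 | 3 | 4 | 5 | 5 | 6
  row 7: 1 | 2 | 3 | 4 | 5 | 6 | 7

hence w(1..7) = (4, 1, 5, 2, 3, 7, 6).

D(w) has 6 cells with 3 SE-corners; essential set:

[(1, 3, 0), (3, 3, 1), (6, 6, 5)]


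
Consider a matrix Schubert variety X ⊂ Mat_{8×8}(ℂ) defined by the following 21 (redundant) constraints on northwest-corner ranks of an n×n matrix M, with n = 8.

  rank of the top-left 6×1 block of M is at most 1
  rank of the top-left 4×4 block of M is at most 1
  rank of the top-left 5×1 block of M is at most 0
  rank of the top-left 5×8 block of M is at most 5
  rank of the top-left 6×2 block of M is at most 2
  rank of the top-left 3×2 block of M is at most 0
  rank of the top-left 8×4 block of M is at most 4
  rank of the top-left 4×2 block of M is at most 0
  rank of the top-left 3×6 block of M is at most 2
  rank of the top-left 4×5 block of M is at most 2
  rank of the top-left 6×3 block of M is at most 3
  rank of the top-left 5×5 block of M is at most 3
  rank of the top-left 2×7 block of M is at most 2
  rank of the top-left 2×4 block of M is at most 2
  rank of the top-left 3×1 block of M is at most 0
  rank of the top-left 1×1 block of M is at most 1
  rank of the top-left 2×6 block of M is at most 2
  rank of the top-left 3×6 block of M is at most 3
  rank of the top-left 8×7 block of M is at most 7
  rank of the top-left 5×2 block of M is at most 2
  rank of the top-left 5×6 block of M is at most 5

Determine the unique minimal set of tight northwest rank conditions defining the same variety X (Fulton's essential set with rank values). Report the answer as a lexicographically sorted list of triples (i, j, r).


Rank table r_w(8×8) implied by the 21 constraints:

  i=1: 0 | 0 | 1 | 1 | 1 | 1 | 1 | 1
  i=2: 0 | 0 | 1 | 1 | 2 | 2 | 2 | 2
  i=3: 0 | 0 | 1 | 1 | 2 | 2 | 3 | 3
  i=4: 0 | 0 | 1 | 1 | 2 | 3 | 4 | 4
  i=5: 0 | 1 | 2 | 2 | 3 | 4 | 5 | 5
  i=6: 1 | 2 | 3 | 3 | 4 | 5 | 6 | 6
  i=7: 1 | 2 | 3 | 4 | 5 | 6 | 7 | 7
  i=8: 1 | 2 | 3 | 4 | 5 | 6 | 7 | 8

so w = (3, 5, 7, 6, 2, 1, 4, 8).

D(w) has 13 cells with 4 SE-corners; essential set:

[(3, 6, 2), (4, 2, 0), (4, 4, 1), (5, 1, 0)]


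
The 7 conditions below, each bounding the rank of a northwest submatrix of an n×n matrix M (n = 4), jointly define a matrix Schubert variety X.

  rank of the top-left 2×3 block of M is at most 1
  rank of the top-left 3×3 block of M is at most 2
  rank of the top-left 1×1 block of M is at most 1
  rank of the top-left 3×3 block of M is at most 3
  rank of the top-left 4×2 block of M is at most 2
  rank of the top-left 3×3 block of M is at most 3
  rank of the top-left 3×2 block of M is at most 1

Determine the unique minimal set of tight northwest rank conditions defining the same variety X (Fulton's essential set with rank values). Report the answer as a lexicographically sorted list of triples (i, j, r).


Rank table r_w(4×4) implied by the 7 constraints:

  1, 1, 1, 1
  1, 1, 1, 2
  1, 1, 2, 3
  1, 2, 3, 4

so w = (1, 4, 3, 2).

|D(w)|=3, |Ess(w)|=2:

[(2, 3, 1), (3, 2, 1)]


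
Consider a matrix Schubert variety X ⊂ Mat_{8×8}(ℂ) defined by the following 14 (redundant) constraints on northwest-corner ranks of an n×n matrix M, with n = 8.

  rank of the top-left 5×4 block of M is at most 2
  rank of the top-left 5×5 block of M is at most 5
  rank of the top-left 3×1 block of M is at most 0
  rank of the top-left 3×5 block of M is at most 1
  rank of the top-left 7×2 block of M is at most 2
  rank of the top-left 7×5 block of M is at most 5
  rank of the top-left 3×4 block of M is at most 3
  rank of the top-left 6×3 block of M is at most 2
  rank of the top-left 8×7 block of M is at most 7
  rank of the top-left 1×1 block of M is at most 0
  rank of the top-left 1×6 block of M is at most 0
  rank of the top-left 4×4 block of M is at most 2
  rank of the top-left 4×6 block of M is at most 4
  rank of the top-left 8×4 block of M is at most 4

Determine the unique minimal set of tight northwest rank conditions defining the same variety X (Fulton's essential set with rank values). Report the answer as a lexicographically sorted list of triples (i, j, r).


Rank table r_w(8×8) implied by the 14 constraints:

  row 1: 0, 0, 0, 0, 0, 0, 1, 1
  row 2: 0, 1, 1, 1, 1, 1, 2, 2
  row 3: 0, 1, 1, 1, 1, 2, 3, 3
  row 4: 1, 2, 2, 2, 2, 3, 4, 4
  row 5: 1, 2, 2, 2, 3, 4, 5, 5
  row 6: 1, 2, 2, 3, 4, 5, 6, 6
  row 7: 1, 2, 3, 4, 5, 6, 7, 7
  row 8: 1, 2, 3, 4, 5, 6, 7, 8

so w = (7, 2, 6, 1, 5, 4, 3, 8).

D(w) has 14 cells with 5 SE-corners; essential set:

[(1, 6, 0), (3, 1, 0), (3, 5, 1), (5, 4, 2), (6, 3, 2)]


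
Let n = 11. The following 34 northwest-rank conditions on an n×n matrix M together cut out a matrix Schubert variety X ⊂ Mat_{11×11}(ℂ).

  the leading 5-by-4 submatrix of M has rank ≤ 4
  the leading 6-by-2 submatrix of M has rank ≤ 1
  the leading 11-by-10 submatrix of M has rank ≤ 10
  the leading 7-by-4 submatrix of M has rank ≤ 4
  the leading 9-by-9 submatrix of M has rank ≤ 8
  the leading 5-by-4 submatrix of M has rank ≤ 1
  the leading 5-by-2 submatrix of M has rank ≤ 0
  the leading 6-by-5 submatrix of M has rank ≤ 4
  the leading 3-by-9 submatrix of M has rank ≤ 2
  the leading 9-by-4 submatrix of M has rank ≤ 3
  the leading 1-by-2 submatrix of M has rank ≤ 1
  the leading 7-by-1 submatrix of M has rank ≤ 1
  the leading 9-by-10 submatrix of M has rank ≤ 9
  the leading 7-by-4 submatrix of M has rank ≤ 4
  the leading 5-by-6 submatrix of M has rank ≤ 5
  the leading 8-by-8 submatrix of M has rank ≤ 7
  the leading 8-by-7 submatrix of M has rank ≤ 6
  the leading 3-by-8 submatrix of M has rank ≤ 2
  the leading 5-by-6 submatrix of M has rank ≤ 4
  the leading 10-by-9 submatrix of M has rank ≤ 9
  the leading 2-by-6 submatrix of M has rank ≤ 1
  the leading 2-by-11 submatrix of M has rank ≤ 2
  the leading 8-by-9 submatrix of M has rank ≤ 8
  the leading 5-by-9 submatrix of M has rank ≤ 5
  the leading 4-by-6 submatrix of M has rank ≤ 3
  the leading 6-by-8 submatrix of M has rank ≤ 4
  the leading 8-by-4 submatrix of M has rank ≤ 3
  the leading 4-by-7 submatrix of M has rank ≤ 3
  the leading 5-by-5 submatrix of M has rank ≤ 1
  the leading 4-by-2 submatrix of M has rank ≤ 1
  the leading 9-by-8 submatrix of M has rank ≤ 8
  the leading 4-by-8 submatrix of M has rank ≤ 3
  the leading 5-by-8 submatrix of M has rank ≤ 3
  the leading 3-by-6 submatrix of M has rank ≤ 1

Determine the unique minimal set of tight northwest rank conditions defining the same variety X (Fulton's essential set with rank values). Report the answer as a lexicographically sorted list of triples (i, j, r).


Rank table r_w(11×11) implied by the 34 constraints:

  0  0  1  1  1  1  1  1  1  1  1
  0  0  1  1  1  1  2  2  2  2  2
  0  0  1  1  1  1  2  2  2  3  3
  0  0  1  1  1  2  3  3  3  4  4
  0  0  1  1  1  2  3  3  4  5  5
  1  1  2  2  2  3  4  4  5  6  6
  1  2  3  3  3  4  5  5  6  7  7
  1  2  3  3  4  5  6  6  7  8  8
  1  2  3  3  4  5  6  7  8  9  9
  1  2  3  4  5  6  7  8  9  10  10
  1  2  3  4  5  6  7  8  9  10  11

hence w(1..11) = (3, 7, 10, 6, 9, 1, 2, 5, 8, 4, 11).

Rothe diagram D(w) (25 cells), 6 SE-corners (essential conditions):

[(3, 6, 1), (3, 9, 2), (5, 2, 0), (5, 5, 1), (5, 8, 3), (9, 4, 3)]


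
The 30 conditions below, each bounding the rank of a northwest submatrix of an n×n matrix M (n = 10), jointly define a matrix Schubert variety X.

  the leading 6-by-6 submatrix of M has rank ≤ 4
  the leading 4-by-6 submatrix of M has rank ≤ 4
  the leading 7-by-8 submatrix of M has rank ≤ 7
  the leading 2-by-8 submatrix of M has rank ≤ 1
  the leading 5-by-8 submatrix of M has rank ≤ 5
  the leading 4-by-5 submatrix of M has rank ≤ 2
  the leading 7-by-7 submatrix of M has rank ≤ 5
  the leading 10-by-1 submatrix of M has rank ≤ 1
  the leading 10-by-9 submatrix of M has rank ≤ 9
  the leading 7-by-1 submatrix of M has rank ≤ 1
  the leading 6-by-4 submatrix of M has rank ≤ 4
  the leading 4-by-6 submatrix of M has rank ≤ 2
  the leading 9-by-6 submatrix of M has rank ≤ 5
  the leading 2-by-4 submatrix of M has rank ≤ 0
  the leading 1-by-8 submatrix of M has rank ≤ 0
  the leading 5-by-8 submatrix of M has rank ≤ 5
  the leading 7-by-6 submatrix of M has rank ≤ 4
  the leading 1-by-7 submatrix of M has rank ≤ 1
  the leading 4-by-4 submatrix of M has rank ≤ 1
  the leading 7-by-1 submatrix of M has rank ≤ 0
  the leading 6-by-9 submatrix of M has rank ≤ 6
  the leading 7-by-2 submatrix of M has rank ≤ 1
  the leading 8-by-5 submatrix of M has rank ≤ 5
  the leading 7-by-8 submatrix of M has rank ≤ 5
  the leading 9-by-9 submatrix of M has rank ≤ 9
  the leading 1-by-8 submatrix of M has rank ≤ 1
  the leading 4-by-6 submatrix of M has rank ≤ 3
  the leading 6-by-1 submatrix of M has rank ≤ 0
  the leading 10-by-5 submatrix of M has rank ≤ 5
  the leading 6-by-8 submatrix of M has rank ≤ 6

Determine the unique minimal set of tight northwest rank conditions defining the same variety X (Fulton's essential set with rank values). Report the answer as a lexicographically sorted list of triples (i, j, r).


Reconstructing r_w from the 30 given conditions:

  R[1]: 0 0 0 0 0 0 0 0 1 1
  R[2]: 0 0 0 0 1 1 1 1 2 2
  R[3]: 0 1 1 1 2 2 2 2 3 3
  R[4]: 0 1 1 1 2 2 3 3 4 4
  R[5]: 0 1 2 2 3 3 4 4 5 5
  R[6]: 0 1 2 3 4 4 5 5 6 6
  R[7]: 0 1 2 3 4 4 5 5 6 7
  R[8]: 1 2 3 4 5 5 6 6 7 8
  R[9]: 1 2 3 4 5 5 6 7 8 9
  R[10]: 1 2 3 4 5 6 7 8 9 10

giving w = (9, 5, 2, 7, 3, 4, 10, 1, 8, 6) via Δ²R.

ℓ(w)=23; the 8 essential cells (i,j,r):

[(1, 8, 0), (2, 4, 0), (4, 4, 1), (4, 6, 2), (7, 1, 0), (7, 6, 4), (7, 8, 5), (9, 6, 5)]


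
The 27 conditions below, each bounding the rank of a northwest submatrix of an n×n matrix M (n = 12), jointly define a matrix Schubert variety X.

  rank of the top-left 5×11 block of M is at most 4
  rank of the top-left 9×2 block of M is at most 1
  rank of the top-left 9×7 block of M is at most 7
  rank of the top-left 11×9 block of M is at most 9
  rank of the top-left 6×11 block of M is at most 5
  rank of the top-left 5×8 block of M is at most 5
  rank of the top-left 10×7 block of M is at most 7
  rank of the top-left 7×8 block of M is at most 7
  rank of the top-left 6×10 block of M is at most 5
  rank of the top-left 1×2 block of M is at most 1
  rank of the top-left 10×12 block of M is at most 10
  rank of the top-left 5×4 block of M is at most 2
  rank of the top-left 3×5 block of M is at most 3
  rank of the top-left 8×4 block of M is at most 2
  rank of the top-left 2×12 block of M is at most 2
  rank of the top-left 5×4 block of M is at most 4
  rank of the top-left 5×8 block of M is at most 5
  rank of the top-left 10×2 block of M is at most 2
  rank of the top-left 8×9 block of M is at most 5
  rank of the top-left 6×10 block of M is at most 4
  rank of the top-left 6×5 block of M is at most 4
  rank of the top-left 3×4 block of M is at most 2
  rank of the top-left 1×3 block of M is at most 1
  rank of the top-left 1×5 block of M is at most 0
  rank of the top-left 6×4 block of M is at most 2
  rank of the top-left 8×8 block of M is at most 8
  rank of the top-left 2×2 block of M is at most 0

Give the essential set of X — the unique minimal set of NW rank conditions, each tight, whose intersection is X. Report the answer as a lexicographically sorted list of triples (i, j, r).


Propagating the 27 rank bounds to every northwest block:

  row 1: 0 0 0 0 0 1 1 1 1 1 1 1
  row 2: 0 0 1 1 1 2 2 2 2 2 2 2
  row 3: 1 1 2 2 2 3 3 3 3 3 3 3
  row 4: 1 1 2 2 3 4 4 4 4 4 4 4
  row 5: 1 1 2 2 3 4 4 4 4 4 4 5
  row 6: 1 1 2 2 3 4 4 4 4 4 5 6
  row 7: 1 1 2 2 3 4 5 5 5 5 6 7
  row 8: 1 1 2 2 3 4 5 5 5 6 7 8
  row 9: 1 1 2 3 4 5 6 6 6 7 8 9
  row 10: 1 2 3 4 5 6 7 7 7 8 9 10
  row 11: 1 2 3 4 5 6 7 8 8 9 10 11
  row 12: 1 2 3 4 5 6 7 8 9 10 11 12

hence w(1..12) = (6, 3, 1, 5, 12, 11, 7, 10, 4, 2, 8, 9).

Rothe diagram D(w) (29 cells), 7 SE-corners (essential conditions):

[(1, 5, 0), (2, 2, 0), (5, 11, 4), (6, 10, 4), (8, 4, 2), (8, 9, 5), (9, 2, 1)]


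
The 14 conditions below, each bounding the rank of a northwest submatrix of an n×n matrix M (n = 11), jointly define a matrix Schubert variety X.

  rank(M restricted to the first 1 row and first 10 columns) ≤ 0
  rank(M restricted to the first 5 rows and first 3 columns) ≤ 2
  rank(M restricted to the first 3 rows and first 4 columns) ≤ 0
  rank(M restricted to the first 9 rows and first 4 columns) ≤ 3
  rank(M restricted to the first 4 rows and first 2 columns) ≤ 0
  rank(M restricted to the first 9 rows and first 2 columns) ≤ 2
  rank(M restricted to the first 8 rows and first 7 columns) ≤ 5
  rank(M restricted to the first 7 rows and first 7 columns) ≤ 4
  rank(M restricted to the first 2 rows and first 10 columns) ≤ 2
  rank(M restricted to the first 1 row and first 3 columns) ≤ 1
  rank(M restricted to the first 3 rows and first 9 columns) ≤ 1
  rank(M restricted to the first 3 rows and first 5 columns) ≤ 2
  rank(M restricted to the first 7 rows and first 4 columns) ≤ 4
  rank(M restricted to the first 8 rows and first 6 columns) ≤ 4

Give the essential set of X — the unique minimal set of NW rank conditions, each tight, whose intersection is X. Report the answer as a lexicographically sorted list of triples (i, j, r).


Propagating the 14 rank bounds to every northwest block:

  i=1: 0 | 0 | 0 | 0 | 0 | 0 | 0 | 0 | 0 | 0 | 1
  i=2: 0 | 0 | 0 | 0 | 1 | 1 | 1 | 1 | 1 | 1 | 2
  i=3: 0 | 0 | 0 | 0 | 1 | 1 | 1 | 1 | 1 | 2 | 3
  i=4: 0 | 0 | 1 | 1 | 2 | 2 | 2 | 2 | 2 | 3 | 4
  i=5: 1 | 1 | 2 | 2 | 3 | 3 | 3 | 3 | 3 | 4 | 5
  i=6: 1 | 2 | 3 | 3 | 4 | 4 | 4 | 4 | 4 | 5 | 6
  i=7: 1 | 2 | 3 | 3 | 4 | 4 | 4 | 5 | 5 | 6 | 7
  i=8: 1 | 2 | 3 | 3 | 4 | 4 | 5 | 6 | 6 | 7 | 8
  i=9: 1 | 2 | 3 | 3 | 4 | 5 | 6 | 7 | 7 | 8 | 9
  i=10: 1 | 2 | 3 | 4 | 5 | 6 | 7 | 8 | 8 | 9 | 10
  i=11: 1 | 2 | 3 | 4 | 5 | 6 | 7 | 8 | 9 | 10 | 11

the unique w with this rank table is (11, 5, 10, 3, 1, 2, 8, 7, 6, 4, 9).

7 SE-corners of the 30-cell Rothe diagram give Ess(w):

[(1, 10, 0), (3, 4, 0), (3, 9, 1), (4, 2, 0), (7, 7, 4), (8, 6, 4), (9, 4, 3)]


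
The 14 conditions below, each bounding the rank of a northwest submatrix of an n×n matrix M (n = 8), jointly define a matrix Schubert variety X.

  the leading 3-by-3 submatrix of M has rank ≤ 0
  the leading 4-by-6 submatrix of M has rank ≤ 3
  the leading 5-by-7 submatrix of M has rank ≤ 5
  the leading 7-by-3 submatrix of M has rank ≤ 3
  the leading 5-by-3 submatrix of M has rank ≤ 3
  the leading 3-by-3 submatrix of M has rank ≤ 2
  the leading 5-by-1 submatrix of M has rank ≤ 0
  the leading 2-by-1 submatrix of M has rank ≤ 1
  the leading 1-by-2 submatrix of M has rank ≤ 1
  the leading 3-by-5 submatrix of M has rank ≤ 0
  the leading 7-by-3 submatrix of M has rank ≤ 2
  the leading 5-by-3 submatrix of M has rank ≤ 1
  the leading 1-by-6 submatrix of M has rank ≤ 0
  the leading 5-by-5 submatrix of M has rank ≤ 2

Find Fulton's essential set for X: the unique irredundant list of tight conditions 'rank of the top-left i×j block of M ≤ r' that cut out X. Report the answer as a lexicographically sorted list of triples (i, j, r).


Propagating the 14 rank bounds to every northwest block:

  0 0 0 0 0 0 1 1
  0 0 0 0 0 1 2 2
  0 0 0 0 0 1 2 3
  0 1 1 1 1 2 3 4
  0 1 1 2 2 3 4 5
  1 2 2 3 3 4 5 6
  1 2 2 3 4 5 6 7
  1 2 3 4 5 6 7 8

giving w = (7, 6, 8, 2, 4, 1, 5, 3) via Δ²R.

D(w) has 20 cells with 5 SE-corners; essential set:

[(1, 6, 0), (3, 5, 0), (5, 1, 0), (5, 3, 1), (7, 3, 2)]


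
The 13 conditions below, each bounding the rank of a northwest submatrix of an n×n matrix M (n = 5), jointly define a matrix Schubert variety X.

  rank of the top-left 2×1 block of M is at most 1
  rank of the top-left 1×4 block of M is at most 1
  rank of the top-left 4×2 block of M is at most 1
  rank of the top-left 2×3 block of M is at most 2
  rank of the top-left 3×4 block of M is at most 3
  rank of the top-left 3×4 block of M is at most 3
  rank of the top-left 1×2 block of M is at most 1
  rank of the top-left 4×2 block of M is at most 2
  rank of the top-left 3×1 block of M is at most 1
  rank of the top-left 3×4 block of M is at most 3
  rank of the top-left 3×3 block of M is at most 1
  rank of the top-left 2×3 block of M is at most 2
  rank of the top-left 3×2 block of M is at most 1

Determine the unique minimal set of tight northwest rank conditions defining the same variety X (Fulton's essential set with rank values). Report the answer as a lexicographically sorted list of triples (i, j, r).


Rank table r_w(5×5) implied by the 13 constraints:

  i=1: 1  1  1  1  1
  i=2: 1  1  1  2  2
  i=3: 1  1  1  2  3
  i=4: 1  1  2  3  4
  i=5: 1  2  3  4  5

hence w(1..5) = (1, 4, 5, 3, 2).

Fulton essential set (2 of the 5 Rothe cells):

[(3, 3, 1), (4, 2, 1)]


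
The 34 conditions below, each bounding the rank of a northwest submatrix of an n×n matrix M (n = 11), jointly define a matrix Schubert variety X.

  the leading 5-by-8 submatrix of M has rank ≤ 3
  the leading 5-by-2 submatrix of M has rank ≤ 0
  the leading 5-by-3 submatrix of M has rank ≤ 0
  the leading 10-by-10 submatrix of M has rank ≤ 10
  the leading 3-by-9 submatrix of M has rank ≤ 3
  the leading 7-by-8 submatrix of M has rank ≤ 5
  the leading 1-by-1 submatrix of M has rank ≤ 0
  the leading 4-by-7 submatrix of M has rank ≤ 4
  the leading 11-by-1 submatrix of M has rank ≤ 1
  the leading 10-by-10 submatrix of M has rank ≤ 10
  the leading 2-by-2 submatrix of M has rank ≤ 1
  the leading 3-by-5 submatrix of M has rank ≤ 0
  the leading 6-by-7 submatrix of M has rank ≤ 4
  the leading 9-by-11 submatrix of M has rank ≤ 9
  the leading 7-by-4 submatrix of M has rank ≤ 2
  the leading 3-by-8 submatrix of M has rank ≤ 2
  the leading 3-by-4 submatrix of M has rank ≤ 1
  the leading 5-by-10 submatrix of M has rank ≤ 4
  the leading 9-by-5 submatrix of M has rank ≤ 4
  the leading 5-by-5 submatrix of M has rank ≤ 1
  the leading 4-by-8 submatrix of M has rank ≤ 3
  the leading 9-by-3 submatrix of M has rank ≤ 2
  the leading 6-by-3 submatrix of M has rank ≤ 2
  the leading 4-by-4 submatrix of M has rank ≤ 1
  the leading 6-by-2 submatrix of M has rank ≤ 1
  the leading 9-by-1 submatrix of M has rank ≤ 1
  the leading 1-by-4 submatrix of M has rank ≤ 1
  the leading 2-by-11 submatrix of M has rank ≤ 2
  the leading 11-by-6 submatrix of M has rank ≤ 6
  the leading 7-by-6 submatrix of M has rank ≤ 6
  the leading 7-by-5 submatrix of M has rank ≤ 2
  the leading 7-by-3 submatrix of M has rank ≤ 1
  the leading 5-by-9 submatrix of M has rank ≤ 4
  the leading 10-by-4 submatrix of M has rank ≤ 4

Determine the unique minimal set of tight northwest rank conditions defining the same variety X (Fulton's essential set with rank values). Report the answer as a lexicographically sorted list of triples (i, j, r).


Rank table r_w(11×11) implied by the 34 constraints:

  i=1: 0 | 0 | 0 | 0 | 0 | 1 | 1 | 1 | 1 | 1 | 1
  i=2: 0 | 0 | 0 | 0 | 0 | 1 | 2 | 2 | 2 | 2 | 2
  i=3: 0 | 0 | 0 | 0 | 0 | 1 | 2 | 2 | 3 | 3 | 3
  i=4: 0 | 0 | 0 | 1 | 1 | 2 | 3 | 3 | 4 | 4 | 4
  i=5: 0 | 0 | 0 | 1 | 1 | 2 | 3 | 3 | 4 | 4 | 5
  i=6: 1 | 1 | 1 | 2 | 2 | 3 | 4 | 4 | 5 | 5 | 6
  i=7: 1 | 1 | 1 | 2 | 2 | 3 | 4 | 5 | 6 | 6 | 7
  i=8: 1 | 2 | 2 | 3 | 3 | 4 | 5 | 6 | 7 | 7 | 8
  i=9: 1 | 2 | 2 | 3 | 4 | 5 | 6 | 7 | 8 | 8 | 9
  i=10: 1 | 2 | 3 | 4 | 5 | 6 | 7 | 8 | 9 | 9 | 10
  i=11: 1 | 2 | 3 | 4 | 5 | 6 | 7 | 8 | 9 | 10 | 11

reading off 1-entries of Δ²R: w = (6, 7, 9, 4, 11, 1, 8, 2, 5, 3, 10).

D(w) has 29 cells with 9 SE-corners; essential set:

[(3, 5, 0), (3, 8, 2), (5, 3, 0), (5, 5, 1), (5, 8, 3), (5, 10, 4), (7, 3, 1), (7, 5, 2), (9, 3, 2)]


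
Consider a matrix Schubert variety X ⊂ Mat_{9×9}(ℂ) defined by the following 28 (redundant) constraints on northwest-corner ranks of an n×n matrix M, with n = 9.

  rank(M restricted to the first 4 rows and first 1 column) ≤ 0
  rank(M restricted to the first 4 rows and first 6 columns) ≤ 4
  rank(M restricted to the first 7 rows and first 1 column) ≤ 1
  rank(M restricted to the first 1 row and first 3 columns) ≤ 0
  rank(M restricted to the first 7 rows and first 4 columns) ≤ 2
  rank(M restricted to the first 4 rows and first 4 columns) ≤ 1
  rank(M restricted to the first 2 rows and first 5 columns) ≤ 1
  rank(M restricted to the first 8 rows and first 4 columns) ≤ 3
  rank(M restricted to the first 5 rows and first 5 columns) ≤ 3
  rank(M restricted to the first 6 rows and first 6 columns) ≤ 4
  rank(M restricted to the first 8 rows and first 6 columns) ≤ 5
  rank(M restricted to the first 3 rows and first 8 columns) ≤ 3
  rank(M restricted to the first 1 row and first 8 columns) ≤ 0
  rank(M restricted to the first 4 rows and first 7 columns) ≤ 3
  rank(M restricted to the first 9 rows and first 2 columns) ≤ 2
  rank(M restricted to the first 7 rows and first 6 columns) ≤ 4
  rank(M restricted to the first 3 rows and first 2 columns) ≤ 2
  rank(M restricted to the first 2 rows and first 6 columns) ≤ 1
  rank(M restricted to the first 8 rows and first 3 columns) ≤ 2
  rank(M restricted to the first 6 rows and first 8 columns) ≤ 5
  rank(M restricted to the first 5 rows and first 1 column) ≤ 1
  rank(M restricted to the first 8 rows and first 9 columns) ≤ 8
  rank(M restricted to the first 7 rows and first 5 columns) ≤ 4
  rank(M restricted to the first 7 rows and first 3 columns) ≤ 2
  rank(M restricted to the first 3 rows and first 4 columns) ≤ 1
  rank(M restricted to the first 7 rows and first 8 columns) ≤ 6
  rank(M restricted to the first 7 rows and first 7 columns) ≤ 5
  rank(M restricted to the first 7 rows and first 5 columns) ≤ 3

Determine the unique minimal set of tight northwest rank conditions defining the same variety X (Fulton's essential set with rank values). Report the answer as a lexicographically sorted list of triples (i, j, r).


Propagating the 28 rank bounds to every northwest block:

  i=1: 0  0  0  0  0  0  0  0  1
  i=2: 0  1  1  1  1  1  1  1  2
  i=3: 0  1  1  1  2  2  2  2  3
  i=4: 0  1  1  1  2  3  3  3  4
  i=5: 1  2  2  2  3  4  4  4  5
  i=6: 1  2  2  2  3  4  5  5  6
  i=7: 1  2  2  2  3  4  5  6  7
  i=8: 1  2  2  3  4  5  6  7  8
  i=9: 1  2  3  4  5  6  7  8  9

second differences of R give the permutation w = (9, 2, 5, 6, 1, 7, 8, 4, 3).

|D(w)|=20, |Ess(w)|=5:

[(1, 8, 0), (4, 1, 0), (4, 4, 1), (7, 4, 2), (8, 3, 2)]


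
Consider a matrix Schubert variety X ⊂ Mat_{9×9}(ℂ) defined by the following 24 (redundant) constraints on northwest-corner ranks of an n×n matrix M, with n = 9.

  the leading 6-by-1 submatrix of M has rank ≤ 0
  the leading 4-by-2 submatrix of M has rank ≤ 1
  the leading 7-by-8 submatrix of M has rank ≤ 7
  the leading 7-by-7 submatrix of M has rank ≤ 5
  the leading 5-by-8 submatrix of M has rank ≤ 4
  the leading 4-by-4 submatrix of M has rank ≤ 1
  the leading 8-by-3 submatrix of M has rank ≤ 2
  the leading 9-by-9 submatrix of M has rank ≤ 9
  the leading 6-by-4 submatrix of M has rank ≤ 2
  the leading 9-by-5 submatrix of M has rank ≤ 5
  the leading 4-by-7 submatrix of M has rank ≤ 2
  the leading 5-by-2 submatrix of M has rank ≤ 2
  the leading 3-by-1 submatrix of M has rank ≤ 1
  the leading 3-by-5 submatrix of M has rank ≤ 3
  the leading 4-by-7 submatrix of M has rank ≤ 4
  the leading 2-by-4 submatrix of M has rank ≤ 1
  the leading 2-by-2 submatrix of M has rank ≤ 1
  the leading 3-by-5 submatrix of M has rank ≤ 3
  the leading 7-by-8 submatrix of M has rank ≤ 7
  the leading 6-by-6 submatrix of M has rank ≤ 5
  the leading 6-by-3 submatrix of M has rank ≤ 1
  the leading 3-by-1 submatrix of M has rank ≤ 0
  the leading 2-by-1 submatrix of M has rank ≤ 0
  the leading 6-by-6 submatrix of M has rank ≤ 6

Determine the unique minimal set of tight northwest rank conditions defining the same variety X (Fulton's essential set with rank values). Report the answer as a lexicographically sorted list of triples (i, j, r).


The tightest implied rank at each (i,j), from the 24 conditions:

  row 1: 0 1 1 1 1 1 1 1 1
  row 2: 0 1 1 1 2 2 2 2 2
  row 3: 0 1 1 1 2 2 2 3 3
  row 4: 0 1 1 1 2 2 2 3 4
  row 5: 0 1 1 2 3 3 3 4 5
  row 6: 0 1 1 2 3 4 4 5 6
  row 7: 1 2 2 3 4 5 5 6 7
  row 8: 1 2 2 3 4 5 6 7 8
  row 9: 1 2 3 4 5 6 7 8 9

reading off 1-entries of Δ²R: w = (2, 5, 8, 9, 4, 6, 1, 7, 3).

Fulton essential set (5 of the 19 Rothe cells):

[(4, 4, 1), (4, 7, 2), (6, 1, 0), (6, 3, 1), (8, 3, 2)]


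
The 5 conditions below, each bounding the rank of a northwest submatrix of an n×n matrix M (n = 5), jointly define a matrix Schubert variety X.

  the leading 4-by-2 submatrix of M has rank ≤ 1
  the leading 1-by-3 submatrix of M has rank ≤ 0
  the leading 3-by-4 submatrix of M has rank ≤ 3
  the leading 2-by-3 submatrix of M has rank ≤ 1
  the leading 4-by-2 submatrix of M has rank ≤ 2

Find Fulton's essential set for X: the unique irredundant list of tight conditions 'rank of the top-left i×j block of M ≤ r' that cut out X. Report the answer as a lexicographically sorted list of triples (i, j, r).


Rank table r_w(5×5) implied by the 5 constraints:

  0  0  0  1  1
  1  1  1  2  2
  1  1  2  3  3
  1  1  2  3  4
  1  2  3  4  5

reading off 1-entries of Δ²R: w = (4, 1, 3, 5, 2).

2 SE-corners of the 5-cell Rothe diagram give Ess(w):

[(1, 3, 0), (4, 2, 1)]


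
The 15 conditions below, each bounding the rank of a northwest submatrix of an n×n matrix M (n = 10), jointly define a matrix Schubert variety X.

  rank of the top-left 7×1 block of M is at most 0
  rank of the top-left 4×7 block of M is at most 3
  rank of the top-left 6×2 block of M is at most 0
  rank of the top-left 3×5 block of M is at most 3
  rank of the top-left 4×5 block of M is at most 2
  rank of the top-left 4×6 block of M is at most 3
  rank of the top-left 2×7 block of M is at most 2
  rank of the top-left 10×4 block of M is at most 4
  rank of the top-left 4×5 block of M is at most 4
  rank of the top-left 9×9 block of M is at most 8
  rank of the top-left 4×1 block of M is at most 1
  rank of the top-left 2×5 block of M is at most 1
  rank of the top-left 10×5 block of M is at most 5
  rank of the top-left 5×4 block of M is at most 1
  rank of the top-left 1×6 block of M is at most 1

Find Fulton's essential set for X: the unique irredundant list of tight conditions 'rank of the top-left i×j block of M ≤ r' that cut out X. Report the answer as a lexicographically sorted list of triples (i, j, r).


The tightest implied rank at each (i,j), from the 15 conditions:

  row 1: 0 0 1 1 1 1 1 1 1 1
  row 2: 0 0 1 1 1 2 2 2 2 2
  row 3: 0 0 1 1 2 3 3 3 3 3
  row 4: 0 0 1 1 2 3 3 4 4 4
  row 5: 0 0 1 1 2 3 4 5 5 5
  row 6: 0 0 1 2 3 4 5 6 6 6
  row 7: 0 1 2 3 4 5 6 7 7 7
  row 8: 1 2 3 4 5 6 7 8 8 8
  row 9: 1 2 3 4 5 6 7 8 8 9
  row 10: 1 2 3 4 5 6 7 8 9 10

the unique w with this rank table is (3, 6, 5, 8, 7, 4, 2, 1, 10, 9).

ℓ(w)=20; the 6 essential cells (i,j,r):

[(2, 5, 1), (4, 7, 3), (5, 4, 1), (6, 2, 0), (7, 1, 0), (9, 9, 8)]


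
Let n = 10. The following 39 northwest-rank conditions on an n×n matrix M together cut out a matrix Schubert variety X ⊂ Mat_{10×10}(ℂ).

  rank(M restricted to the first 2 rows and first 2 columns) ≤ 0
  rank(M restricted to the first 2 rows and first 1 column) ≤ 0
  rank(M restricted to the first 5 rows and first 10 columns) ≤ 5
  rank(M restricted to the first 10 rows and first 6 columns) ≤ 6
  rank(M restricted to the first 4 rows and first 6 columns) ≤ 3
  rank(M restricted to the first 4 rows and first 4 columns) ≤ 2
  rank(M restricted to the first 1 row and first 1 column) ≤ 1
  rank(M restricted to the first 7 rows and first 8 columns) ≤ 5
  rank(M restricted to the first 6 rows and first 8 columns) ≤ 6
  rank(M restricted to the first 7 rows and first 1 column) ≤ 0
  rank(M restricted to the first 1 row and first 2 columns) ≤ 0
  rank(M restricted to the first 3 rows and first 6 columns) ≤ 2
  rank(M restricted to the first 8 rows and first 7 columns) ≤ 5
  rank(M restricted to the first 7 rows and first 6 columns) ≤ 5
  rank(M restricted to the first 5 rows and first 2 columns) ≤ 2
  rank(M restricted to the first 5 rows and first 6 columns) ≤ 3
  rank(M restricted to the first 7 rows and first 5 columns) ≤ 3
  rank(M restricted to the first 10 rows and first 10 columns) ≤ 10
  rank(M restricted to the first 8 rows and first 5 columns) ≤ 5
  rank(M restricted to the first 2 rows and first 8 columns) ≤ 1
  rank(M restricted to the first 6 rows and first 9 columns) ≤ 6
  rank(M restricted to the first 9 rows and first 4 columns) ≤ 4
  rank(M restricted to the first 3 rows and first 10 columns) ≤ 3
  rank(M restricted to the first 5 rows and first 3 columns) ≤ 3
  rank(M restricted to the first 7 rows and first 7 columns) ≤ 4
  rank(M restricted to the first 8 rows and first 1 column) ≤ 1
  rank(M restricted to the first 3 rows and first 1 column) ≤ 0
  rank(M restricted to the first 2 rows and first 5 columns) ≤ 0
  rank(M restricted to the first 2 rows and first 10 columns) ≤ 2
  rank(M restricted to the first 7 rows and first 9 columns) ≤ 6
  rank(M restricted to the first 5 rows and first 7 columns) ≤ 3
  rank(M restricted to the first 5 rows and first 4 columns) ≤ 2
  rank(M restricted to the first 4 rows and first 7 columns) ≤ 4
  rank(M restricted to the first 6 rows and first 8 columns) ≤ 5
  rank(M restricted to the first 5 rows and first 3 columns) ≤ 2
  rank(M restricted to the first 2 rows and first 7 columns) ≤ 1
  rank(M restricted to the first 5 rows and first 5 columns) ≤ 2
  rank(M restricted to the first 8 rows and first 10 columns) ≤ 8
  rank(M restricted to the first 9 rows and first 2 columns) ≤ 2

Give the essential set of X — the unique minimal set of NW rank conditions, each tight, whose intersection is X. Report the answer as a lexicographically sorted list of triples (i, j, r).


Propagating the 39 rank bounds to every northwest block:

  i=1: 0  0  0  0  0  1  1  1  1  1
  i=2: 0  0  0  0  0  1  1  1  2  2
  i=3: 0  1  1  1  1  2  2  2  3  3
  i=4: 0  1  2  2  2  3  3  3  4  4
  i=5: 0  1  2  2  2  3  3  4  5  5
  i=6: 0  1  2  3  3  4  4  5  6  6
  i=7: 0  1  2  3  3  4  4  5  6  7
  i=8: 1  2  3  4  4  5  5  6  7  8
  i=9: 1  2  3  4  5  6  6  7  8  9
  i=10: 1  2  3  4  5  6  7  8  9  10

reading off 1-entries of Δ²R: w = (6, 9, 2, 3, 8, 4, 10, 1, 5, 7).

ℓ(w)=22; the 7 essential cells (i,j,r):

[(2, 5, 0), (2, 8, 1), (5, 5, 2), (5, 7, 3), (7, 1, 0), (7, 5, 3), (7, 7, 4)]


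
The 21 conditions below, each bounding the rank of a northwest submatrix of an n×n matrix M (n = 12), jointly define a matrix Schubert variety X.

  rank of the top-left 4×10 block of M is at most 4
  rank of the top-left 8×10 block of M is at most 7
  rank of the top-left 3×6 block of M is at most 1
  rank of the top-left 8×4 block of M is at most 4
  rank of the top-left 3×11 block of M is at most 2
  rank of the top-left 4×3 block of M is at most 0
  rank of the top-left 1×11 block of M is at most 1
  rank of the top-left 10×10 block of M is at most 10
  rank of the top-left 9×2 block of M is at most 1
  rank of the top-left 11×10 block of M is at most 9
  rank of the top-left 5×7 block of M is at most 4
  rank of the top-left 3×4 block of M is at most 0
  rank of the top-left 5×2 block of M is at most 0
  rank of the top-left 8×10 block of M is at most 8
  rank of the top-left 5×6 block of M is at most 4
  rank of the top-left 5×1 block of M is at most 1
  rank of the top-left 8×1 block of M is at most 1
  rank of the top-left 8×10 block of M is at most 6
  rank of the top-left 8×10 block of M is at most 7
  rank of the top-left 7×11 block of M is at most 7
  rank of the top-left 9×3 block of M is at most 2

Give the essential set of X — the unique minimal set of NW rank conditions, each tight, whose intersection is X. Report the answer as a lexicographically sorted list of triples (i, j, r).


Reconstructing r_w from the 21 given conditions:

  row 1: 0 | 0 | 0 | 0 | 1 | 1 | 1 | 1 | 1 | 1 | 1 | 1
  row 2: 0 | 0 | 0 | 0 | 1 | 1 | 2 | 2 | 2 | 2 | 2 | 2
  row 3: 0 | 0 | 0 | 0 | 1 | 1 | 2 | 2 | 2 | 2 | 2 | 3
  row 4: 0 | 0 | 0 | 1 | 2 | 2 | 3 | 3 | 3 | 3 | 3 | 4
  row 5: 0 | 0 | 1 | 2 | 3 | 3 | 4 | 4 | 4 | 4 | 4 | 5
  row 6: 1 | 1 | 2 | 3 | 4 | 4 | 5 | 5 | 5 | 5 | 5 | 6
  row 7: 1 | 1 | 2 | 3 | 4 | 5 | 6 | 6 | 6 | 6 | 6 | 7
  row 8: 1 | 1 | 2 | 3 | 4 | 5 | 6 | 6 | 6 | 6 | 7 | 8
  row 9: 1 | 1 | 2 | 3 | 4 | 5 | 6 | 7 | 7 | 7 | 8 | 9
  row 10: 1 | 2 | 3 | 4 | 5 | 6 | 7 | 8 | 8 | 8 | 9 | 10
  row 11: 1 | 2 | 3 | 4 | 5 | 6 | 7 | 8 | 9 | 9 | 10 | 11
  row 12: 1 | 2 | 3 | 4 | 5 | 6 | 7 | 8 | 9 | 10 | 11 | 12

the unique w with this rank table is (5, 7, 12, 4, 3, 1, 6, 11, 8, 2, 9, 10).

7 SE-corners of the 29-cell Rothe diagram give Ess(w):

[(3, 4, 0), (3, 6, 1), (3, 11, 2), (4, 3, 0), (5, 2, 0), (8, 10, 6), (9, 2, 1)]


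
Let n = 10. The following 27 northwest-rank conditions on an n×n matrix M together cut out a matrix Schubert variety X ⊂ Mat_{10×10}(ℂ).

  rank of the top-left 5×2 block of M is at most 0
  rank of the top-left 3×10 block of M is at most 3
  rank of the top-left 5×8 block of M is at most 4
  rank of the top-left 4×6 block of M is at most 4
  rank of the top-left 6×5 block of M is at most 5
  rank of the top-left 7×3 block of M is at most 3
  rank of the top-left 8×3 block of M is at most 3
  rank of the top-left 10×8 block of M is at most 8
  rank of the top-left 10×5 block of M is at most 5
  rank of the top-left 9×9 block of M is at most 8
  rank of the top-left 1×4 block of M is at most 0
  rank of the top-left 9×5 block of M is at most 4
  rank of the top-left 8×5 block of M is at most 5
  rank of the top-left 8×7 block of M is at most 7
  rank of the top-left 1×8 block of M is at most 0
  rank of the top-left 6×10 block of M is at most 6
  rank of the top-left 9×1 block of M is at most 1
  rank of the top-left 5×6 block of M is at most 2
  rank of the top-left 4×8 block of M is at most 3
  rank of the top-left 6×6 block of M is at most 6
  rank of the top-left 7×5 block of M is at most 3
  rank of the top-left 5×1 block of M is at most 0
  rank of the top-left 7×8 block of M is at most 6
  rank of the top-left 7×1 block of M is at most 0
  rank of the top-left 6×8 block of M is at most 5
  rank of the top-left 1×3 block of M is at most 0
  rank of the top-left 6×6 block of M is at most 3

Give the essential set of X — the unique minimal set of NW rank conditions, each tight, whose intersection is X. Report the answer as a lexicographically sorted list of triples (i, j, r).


Rank table r_w(10×10) implied by the 27 constraints:

  row 1: 0 | 0 | 0 | 0 | 0 | 0 | 0 | 0 | 1 | 1
  row 2: 0 | 0 | 1 | 1 | 1 | 1 | 1 | 1 | 2 | 2
  row 3: 0 | 0 | 1 | 2 | 2 | 2 | 2 | 2 | 3 | 3
  row 4: 0 | 0 | 1 | 2 | 2 | 2 | 3 | 3 | 4 | 4
  row 5: 0 | 0 | 1 | 2 | 2 | 2 | 3 | 4 | 5 | 5
  row 6: 0 | 1 | 2 | 3 | 3 | 3 | 4 | 5 | 6 | 6
  row 7: 0 | 1 | 2 | 3 | 3 | 4 | 5 | 6 | 7 | 7
  row 8: 1 | 2 | 3 | 4 | 4 | 5 | 6 | 7 | 8 | 8
  row 9: 1 | 2 | 3 | 4 | 4 | 5 | 6 | 7 | 8 | 9
  row 10: 1 | 2 | 3 | 4 | 5 | 6 | 7 | 8 | 9 | 10

so w = (9, 3, 4, 7, 8, 2, 6, 1, 10, 5).

ℓ(w)=24; the 6 essential cells (i,j,r):

[(1, 8, 0), (5, 2, 0), (5, 6, 2), (7, 1, 0), (7, 5, 3), (9, 5, 4)]


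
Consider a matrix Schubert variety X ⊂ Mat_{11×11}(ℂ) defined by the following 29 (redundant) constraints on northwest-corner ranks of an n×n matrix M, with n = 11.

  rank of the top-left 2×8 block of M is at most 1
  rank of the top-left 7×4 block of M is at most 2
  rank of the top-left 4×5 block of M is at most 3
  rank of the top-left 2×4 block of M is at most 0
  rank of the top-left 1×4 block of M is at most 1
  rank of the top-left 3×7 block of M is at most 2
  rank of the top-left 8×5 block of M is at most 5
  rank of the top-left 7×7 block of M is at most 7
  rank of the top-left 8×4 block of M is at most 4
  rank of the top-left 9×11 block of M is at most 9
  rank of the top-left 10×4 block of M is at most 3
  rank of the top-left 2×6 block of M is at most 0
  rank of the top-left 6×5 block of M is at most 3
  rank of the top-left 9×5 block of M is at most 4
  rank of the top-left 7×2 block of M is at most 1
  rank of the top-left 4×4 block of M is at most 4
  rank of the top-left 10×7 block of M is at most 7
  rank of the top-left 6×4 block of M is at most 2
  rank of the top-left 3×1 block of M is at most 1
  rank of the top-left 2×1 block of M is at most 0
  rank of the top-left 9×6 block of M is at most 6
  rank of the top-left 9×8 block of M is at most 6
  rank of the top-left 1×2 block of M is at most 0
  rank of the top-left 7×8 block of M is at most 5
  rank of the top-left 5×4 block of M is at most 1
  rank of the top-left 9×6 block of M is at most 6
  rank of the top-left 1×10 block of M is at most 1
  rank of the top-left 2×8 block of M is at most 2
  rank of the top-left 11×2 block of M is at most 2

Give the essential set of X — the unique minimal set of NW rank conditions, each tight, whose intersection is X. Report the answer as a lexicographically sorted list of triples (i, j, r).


Recovering R(i,j) via the rank-extension bound from the 29 conditions:

  i=1: 0, 0, 0, 0, 0, 0, 1, 1, 1, 1, 1
  i=2: 0, 0, 0, 0, 0, 0, 1, 1, 2, 2, 2
  i=3: 1, 1, 1, 1, 1, 1, 2, 2, 3, 3, 3
  i=4: 1, 1, 1, 1, 2, 2, 3, 3, 4, 4, 4
  i=5: 1, 1, 1, 1, 2, 3, 4, 4, 5, 5, 5
  i=6: 1, 1, 2, 2, 3, 4, 5, 5, 6, 6, 6
  i=7: 1, 1, 2, 2, 3, 4, 5, 5, 6, 7, 7
  i=8: 1, 2, 3, 3, 4, 5, 6, 6, 7, 8, 8
  i=9: 1, 2, 3, 3, 4, 5, 6, 6, 7, 8, 9
  i=10: 1, 2, 3, 3, 4, 5, 6, 7, 8, 9, 10
  i=11: 1, 2, 3, 4, 5, 6, 7, 8, 9, 10, 11

the unique w with this rank table is (7, 9, 1, 5, 6, 3, 10, 2, 11, 8, 4).

ℓ(w)=26; the 8 essential cells (i,j,r):

[(2, 6, 0), (2, 8, 1), (5, 4, 1), (7, 2, 1), (7, 4, 2), (7, 8, 5), (9, 8, 6), (10, 4, 3)]
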